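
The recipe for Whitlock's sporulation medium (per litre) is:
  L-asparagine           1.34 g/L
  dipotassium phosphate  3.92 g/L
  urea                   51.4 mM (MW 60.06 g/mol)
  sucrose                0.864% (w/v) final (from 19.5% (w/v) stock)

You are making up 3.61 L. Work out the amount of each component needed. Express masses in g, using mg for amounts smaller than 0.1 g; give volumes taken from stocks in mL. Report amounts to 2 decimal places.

Scale factor relative to 1 L: 3.61.
L-asparagine: 1.34 g/L × 3.61 L = 4.84 g
dipotassium phosphate: 3.92 g/L × 3.61 L = 14.15 g
urea: 51.4 mmol/L × 60.06 g/mol × 3.61 L ÷ 1000 = 11.14 g
sucrose: dilute stock: 0.864% ÷ 19.5% × 3610 mL = 159.95 mL

L-asparagine 4.84 g; dipotassium phosphate 14.15 g; urea 11.14 g; sucrose 159.95 mL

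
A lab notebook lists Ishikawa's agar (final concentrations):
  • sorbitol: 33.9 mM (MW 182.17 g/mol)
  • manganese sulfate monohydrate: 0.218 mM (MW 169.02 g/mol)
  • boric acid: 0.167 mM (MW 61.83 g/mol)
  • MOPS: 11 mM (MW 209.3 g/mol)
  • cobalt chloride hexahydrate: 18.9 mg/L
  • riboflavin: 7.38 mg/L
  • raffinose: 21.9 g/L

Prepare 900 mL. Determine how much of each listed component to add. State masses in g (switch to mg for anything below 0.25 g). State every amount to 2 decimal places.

sorbitol 5.56 g; manganese sulfate monohydrate 33.16 mg; boric acid 9.29 mg; MOPS 2.07 g; cobalt chloride hexahydrate 17.01 mg; riboflavin 6.64 mg; raffinose 19.71 g

Target volume = 900 mL = 0.9 L.
sorbitol: 33.9 mmol/L × 182.17 g/mol × 0.9 L ÷ 1000 = 5.56 g
manganese sulfate monohydrate: 0.218 mmol/L × 169.02 mg/mmol × 0.9 L = 33.16 mg
boric acid: 0.167 mmol/L × 61.83 mg/mmol × 0.9 L = 9.29 mg
MOPS: 11 mmol/L × 209.3 g/mol × 0.9 L ÷ 1000 = 2.07 g
cobalt chloride hexahydrate: 18.9 mg/L × 0.9 L = 17.01 mg
riboflavin: 7.38 mg/L × 0.9 L = 6.64 mg
raffinose: 21.9 g/L × 0.9 L = 19.71 g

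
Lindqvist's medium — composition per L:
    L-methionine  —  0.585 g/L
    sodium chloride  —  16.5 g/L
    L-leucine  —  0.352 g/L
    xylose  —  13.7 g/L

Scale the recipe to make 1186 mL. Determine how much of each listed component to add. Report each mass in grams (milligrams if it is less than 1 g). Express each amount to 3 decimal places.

L-methionine 693.810 mg; sodium chloride 19.569 g; L-leucine 417.472 mg; xylose 16.248 g

Scale factor relative to 1 L: 1.186.
L-methionine: 0.585 g/L × 1.186 L = 0.69381 g = 693.810 mg
sodium chloride: 16.5 g/L × 1.186 L = 19.569 g
L-leucine: 0.352 g/L × 1.186 L = 0.417472 g = 417.472 mg
xylose: 13.7 g/L × 1.186 L = 16.248 g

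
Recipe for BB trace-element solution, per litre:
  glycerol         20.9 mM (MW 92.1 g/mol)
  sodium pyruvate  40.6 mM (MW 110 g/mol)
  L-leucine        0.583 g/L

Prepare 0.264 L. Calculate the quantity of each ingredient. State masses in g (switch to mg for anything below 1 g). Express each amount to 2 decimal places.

glycerol 508.17 mg; sodium pyruvate 1.18 g; L-leucine 153.91 mg

Scale factor relative to 1 L: 0.264.
glycerol: 20.9 mmol/L × 92.1 mg/mmol × 0.264 L = 508.17 mg
sodium pyruvate: 40.6 mmol/L × 110 g/mol × 0.264 L ÷ 1000 = 1.18 g
L-leucine: 0.583 g/L × 0.264 L = 0.153912 g = 153.91 mg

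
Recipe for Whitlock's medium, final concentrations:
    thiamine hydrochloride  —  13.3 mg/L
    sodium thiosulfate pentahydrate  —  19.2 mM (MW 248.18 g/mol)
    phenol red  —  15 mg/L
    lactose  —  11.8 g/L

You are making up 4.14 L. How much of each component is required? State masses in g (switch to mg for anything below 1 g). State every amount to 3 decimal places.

thiamine hydrochloride 55.062 mg; sodium thiosulfate pentahydrate 19.727 g; phenol red 62.100 mg; lactose 48.852 g

Working volume: 4.14 L.
thiamine hydrochloride: 13.3 mg/L × 4.14 L = 55.062 mg
sodium thiosulfate pentahydrate: 19.2 mmol/L × 248.18 g/mol × 4.14 L ÷ 1000 = 19.727 g
phenol red: 15 mg/L × 4.14 L = 62.100 mg
lactose: 11.8 g/L × 4.14 L = 48.852 g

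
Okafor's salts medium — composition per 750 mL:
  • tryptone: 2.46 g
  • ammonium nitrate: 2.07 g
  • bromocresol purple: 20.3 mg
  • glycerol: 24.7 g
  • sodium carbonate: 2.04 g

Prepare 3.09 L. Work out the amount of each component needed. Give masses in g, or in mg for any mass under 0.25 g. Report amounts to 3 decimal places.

Ratio of target to recipe volume: 3090 / 750 = 4.12.
tryptone: 2.46 g × (3090 mL / 750 mL) = 10.135 g
ammonium nitrate: 2.07 g × (3090 mL / 750 mL) = 8.528 g
bromocresol purple: 20.3 mg × (3090 mL / 750 mL) = 83.636 mg
glycerol: 24.7 g × (3090 mL / 750 mL) = 101.764 g
sodium carbonate: 2.04 g × (3090 mL / 750 mL) = 8.405 g

tryptone 10.135 g; ammonium nitrate 8.528 g; bromocresol purple 83.636 mg; glycerol 101.764 g; sodium carbonate 8.405 g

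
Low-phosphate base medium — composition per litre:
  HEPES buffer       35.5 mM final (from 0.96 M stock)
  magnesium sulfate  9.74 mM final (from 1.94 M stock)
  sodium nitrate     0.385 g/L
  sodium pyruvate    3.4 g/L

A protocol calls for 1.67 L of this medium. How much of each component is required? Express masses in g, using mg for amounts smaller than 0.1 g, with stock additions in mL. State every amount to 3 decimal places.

Scale factor relative to 1 L: 1.67.
HEPES buffer: C1V1 = C2V2 → 35.5 mM × 1670 mL ÷ 960 mM = 61.755 mL
magnesium sulfate: V = C2·V2/C1 = 9.74 mM × 1670 mL ÷ 1940 mM = 8.384 mL
sodium nitrate: 0.385 g/L × 1.67 L = 0.643 g
sodium pyruvate: 3.4 g/L × 1.67 L = 5.678 g

HEPES buffer 61.755 mL; magnesium sulfate 8.384 mL; sodium nitrate 0.643 g; sodium pyruvate 5.678 g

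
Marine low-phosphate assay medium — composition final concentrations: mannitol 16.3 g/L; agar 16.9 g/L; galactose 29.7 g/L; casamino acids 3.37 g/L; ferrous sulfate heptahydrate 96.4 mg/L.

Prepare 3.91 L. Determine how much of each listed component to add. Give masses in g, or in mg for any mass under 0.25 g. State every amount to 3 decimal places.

mannitol 63.733 g; agar 66.079 g; galactose 116.127 g; casamino acids 13.177 g; ferrous sulfate heptahydrate 0.377 g

Working volume: 3.91 L.
mannitol: 16.3 g/L × 3.91 L = 63.733 g
agar: 16.9 g/L × 3.91 L = 66.079 g
galactose: 29.7 g/L × 3.91 L = 116.127 g
casamino acids: 3.37 g/L × 3.91 L = 13.177 g
ferrous sulfate heptahydrate: 96.4 mg/L × 3.91 L = 376.924 mg = 0.377 g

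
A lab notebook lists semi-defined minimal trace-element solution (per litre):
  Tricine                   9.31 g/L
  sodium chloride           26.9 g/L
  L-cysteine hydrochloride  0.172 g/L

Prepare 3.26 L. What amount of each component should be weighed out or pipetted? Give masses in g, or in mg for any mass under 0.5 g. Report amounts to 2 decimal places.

Working volume: 3.26 L.
Tricine: 9.31 g/L × 3.26 L = 30.35 g
sodium chloride: 26.9 g/L × 3.26 L = 87.69 g
L-cysteine hydrochloride: 0.172 g/L × 3.26 L = 0.56 g

Tricine 30.35 g; sodium chloride 87.69 g; L-cysteine hydrochloride 0.56 g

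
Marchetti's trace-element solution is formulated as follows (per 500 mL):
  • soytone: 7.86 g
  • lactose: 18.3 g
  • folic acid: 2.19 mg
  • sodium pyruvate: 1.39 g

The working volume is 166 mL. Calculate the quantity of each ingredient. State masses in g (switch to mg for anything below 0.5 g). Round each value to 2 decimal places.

Ratio of target to recipe volume: 166 / 500 = 0.332.
soytone: 7.86 g × (166 mL / 500 mL) = 2.61 g
lactose: 18.3 g × (166 mL / 500 mL) = 6.08 g
folic acid: 2.19 mg × (166 mL / 500 mL) = 0.73 mg
sodium pyruvate: 1.39 g × (166 mL / 500 mL) = 0.46148 g = 461.48 mg

soytone 2.61 g; lactose 6.08 g; folic acid 0.73 mg; sodium pyruvate 461.48 mg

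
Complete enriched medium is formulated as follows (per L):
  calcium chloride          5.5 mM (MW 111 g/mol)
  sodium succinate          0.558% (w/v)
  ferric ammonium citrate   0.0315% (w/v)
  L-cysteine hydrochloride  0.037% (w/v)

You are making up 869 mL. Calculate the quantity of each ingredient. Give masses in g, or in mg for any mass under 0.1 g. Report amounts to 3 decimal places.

Target volume = 869 mL = 0.869 L.
calcium chloride: 5.5 mmol/L × 111 g/mol × 0.869 L ÷ 1000 = 0.531 g
sodium succinate: 0.558% w/v = 5.58 g/L → 5.58 × 0.869 L = 4.849 g
ferric ammonium citrate: 0.0315 g per 100 mL × 869 mL ÷ 100 = 0.274 g
L-cysteine hydrochloride: 0.037% w/v = 0.37 g/L → 0.37 × 0.869 L = 0.322 g

calcium chloride 0.531 g; sodium succinate 4.849 g; ferric ammonium citrate 0.274 g; L-cysteine hydrochloride 0.322 g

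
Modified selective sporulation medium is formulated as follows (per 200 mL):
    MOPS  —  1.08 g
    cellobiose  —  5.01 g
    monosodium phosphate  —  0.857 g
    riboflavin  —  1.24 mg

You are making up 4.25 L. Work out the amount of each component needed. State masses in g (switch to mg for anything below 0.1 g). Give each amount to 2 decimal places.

Ratio of target to recipe volume: 4250 / 200 = 21.25.
MOPS: 1.08 g × (4250 mL / 200 mL) = 22.95 g
cellobiose: 5.01 g × (4250 mL / 200 mL) = 106.46 g
monosodium phosphate: 0.857 g × (4250 mL / 200 mL) = 18.21 g
riboflavin: 1.24 mg × (4250 mL / 200 mL) = 26.35 mg

MOPS 22.95 g; cellobiose 106.46 g; monosodium phosphate 18.21 g; riboflavin 26.35 mg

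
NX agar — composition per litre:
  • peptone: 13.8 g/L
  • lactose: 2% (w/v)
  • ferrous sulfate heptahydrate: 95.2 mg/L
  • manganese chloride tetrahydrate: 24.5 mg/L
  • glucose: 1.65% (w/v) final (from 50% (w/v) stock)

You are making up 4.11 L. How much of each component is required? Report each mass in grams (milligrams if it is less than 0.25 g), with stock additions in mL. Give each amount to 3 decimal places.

peptone 56.718 g; lactose 82.200 g; ferrous sulfate heptahydrate 0.391 g; manganese chloride tetrahydrate 100.695 mg; glucose 135.630 mL

Working volume: 4.11 L.
peptone: 13.8 g/L × 4.11 L = 56.718 g
lactose: 2% w/v = 20 g/L → 20 × 4.11 L = 82.200 g
ferrous sulfate heptahydrate: 95.2 mg/L × 4.11 L = 391.272 mg = 0.391 g
manganese chloride tetrahydrate: 24.5 mg/L × 4.11 L = 100.695 mg
glucose: C1V1 = C2V2 → 1.65% ÷ 50% × 4110 mL = 135.630 mL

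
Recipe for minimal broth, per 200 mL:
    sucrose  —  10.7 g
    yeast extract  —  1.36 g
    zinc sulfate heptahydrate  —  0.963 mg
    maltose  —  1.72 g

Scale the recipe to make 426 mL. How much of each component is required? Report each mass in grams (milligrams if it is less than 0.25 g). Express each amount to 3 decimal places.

sucrose 22.791 g; yeast extract 2.897 g; zinc sulfate heptahydrate 2.051 mg; maltose 3.664 g

Scale factor = 426 mL / 200 mL = 2.13.
sucrose: 10.7 g × (426 mL / 200 mL) = 22.791 g
yeast extract: 1.36 g × (426 mL / 200 mL) = 2.897 g
zinc sulfate heptahydrate: 0.963 mg × (426 mL / 200 mL) = 2.051 mg
maltose: 1.72 g × (426 mL / 200 mL) = 3.664 g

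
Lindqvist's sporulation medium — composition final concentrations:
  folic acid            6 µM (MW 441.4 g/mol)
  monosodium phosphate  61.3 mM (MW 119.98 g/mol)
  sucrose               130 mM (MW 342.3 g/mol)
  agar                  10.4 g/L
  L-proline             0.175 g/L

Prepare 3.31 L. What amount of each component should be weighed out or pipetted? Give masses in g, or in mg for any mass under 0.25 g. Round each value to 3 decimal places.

folic acid 8.766 mg; monosodium phosphate 24.344 g; sucrose 147.292 g; agar 34.424 g; L-proline 0.579 g

Working volume: 3.31 L.
folic acid: 6 µmol/L × 441.4 g/mol × 3.31 L ÷ 1000 = 8.766 mg
monosodium phosphate: 61.3 mmol/L × 119.98 g/mol × 3.31 L ÷ 1000 = 24.344 g
sucrose: 130 mmol/L × 342.3 g/mol × 3.31 L ÷ 1000 = 147.292 g
agar: 10.4 g/L × 3.31 L = 34.424 g
L-proline: 0.175 g/L × 3.31 L = 0.579 g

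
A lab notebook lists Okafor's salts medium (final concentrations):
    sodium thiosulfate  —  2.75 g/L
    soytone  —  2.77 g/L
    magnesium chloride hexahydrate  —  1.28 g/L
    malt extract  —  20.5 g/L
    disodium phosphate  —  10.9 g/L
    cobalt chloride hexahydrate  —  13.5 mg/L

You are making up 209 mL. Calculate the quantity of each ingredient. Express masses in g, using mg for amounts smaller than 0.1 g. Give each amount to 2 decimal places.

sodium thiosulfate 0.57 g; soytone 0.58 g; magnesium chloride hexahydrate 0.27 g; malt extract 4.28 g; disodium phosphate 2.28 g; cobalt chloride hexahydrate 2.82 mg

Working volume: 209 mL = 0.209 L.
sodium thiosulfate: 2.75 g/L × 0.209 L = 0.57 g
soytone: 2.77 g/L × 0.209 L = 0.58 g
magnesium chloride hexahydrate: 1.28 g/L × 0.209 L = 0.27 g
malt extract: 20.5 g/L × 0.209 L = 4.28 g
disodium phosphate: 10.9 g/L × 0.209 L = 2.28 g
cobalt chloride hexahydrate: 13.5 mg/L × 0.209 L = 2.82 mg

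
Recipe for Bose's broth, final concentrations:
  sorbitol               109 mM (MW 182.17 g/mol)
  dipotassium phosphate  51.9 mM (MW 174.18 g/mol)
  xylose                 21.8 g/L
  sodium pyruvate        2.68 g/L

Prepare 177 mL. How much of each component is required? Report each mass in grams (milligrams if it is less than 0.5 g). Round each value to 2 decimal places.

Working volume: 177 mL = 0.177 L.
sorbitol: 109 mmol/L × 182.17 g/mol × 0.177 L ÷ 1000 = 3.51 g
dipotassium phosphate: 51.9 mmol/L × 174.18 g/mol × 0.177 L ÷ 1000 = 1.60 g
xylose: 21.8 g/L × 0.177 L = 3.86 g
sodium pyruvate: 2.68 g/L × 0.177 L = 0.47436 g = 474.36 mg

sorbitol 3.51 g; dipotassium phosphate 1.60 g; xylose 3.86 g; sodium pyruvate 474.36 mg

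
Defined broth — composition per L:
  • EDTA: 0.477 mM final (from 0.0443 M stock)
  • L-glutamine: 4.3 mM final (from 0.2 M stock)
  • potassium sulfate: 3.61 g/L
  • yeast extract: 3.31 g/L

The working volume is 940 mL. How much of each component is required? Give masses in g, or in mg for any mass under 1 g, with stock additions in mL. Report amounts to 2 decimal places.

Scale factor relative to 1 L: 0.94.
EDTA: V = C2·V2/C1 = 0.477 mM × 940 mL ÷ 44.3 mM = 10.12 mL
L-glutamine: V = C2·V2/C1 = 4.3 mM × 940 mL ÷ 200 mM = 20.21 mL
potassium sulfate: 3.61 g/L × 0.94 L = 3.39 g
yeast extract: 3.31 g/L × 0.94 L = 3.11 g

EDTA 10.12 mL; L-glutamine 20.21 mL; potassium sulfate 3.39 g; yeast extract 3.11 g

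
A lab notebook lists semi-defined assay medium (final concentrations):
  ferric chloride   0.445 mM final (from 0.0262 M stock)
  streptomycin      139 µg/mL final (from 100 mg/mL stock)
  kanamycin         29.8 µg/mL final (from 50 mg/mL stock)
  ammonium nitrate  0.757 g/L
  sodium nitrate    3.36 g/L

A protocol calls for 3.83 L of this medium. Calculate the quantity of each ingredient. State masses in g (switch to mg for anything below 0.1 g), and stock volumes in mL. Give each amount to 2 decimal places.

Scale factor relative to 1 L: 3.83.
ferric chloride: C1V1 = C2V2 → 0.445 mM × 3830 mL ÷ 26.2 mM = 65.05 mL
streptomycin: V = C2·V2/C1 = 139 µg/mL × 3830 mL ÷ 100000 µg/mL = 5.32 mL
kanamycin: C1V1 = C2V2 → 29.8 µg/mL × 3830 mL ÷ 50000 µg/mL = 2.28 mL
ammonium nitrate: 0.757 g/L × 3.83 L = 2.90 g
sodium nitrate: 3.36 g/L × 3.83 L = 12.87 g

ferric chloride 65.05 mL; streptomycin 5.32 mL; kanamycin 2.28 mL; ammonium nitrate 2.90 g; sodium nitrate 12.87 g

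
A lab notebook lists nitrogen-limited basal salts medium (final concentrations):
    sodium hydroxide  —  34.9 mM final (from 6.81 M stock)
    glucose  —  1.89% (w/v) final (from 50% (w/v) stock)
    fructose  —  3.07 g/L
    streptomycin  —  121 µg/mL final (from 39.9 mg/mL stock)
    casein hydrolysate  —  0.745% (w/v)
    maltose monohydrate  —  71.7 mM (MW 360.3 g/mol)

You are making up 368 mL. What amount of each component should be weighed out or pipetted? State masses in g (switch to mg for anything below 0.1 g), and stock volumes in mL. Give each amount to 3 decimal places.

sodium hydroxide 1.886 mL; glucose 13.910 mL; fructose 1.130 g; streptomycin 1.116 mL; casein hydrolysate 2.742 g; maltose monohydrate 9.507 g

Target volume = 368 mL = 0.368 L.
sodium hydroxide: dilute stock: 34.9 mM × 368 mL ÷ 6810 mM = 1.886 mL
glucose: V = C2·V2/C1 = 1.89% ÷ 50% × 368 mL = 13.910 mL
fructose: 3.07 g/L × 0.368 L = 1.130 g
streptomycin: dilute stock: 121 µg/mL × 368 mL ÷ 39900 µg/mL = 1.116 mL
casein hydrolysate: 0.745% w/v = 7.45 g/L → 7.45 × 0.368 L = 2.742 g
maltose monohydrate: 71.7 mmol/L × 360.3 g/mol × 0.368 L ÷ 1000 = 9.507 g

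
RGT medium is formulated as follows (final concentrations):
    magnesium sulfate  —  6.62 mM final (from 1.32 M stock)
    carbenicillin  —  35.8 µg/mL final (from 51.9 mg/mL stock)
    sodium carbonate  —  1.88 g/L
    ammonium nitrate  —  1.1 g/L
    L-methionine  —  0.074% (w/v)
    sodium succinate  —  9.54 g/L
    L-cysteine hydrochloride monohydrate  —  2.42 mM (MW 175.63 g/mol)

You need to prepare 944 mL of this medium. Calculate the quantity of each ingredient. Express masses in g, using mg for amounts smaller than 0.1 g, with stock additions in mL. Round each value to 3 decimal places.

Target volume = 944 mL = 0.944 L.
magnesium sulfate: dilute stock: 6.62 mM × 944 mL ÷ 1320 mM = 4.734 mL
carbenicillin: V = C2·V2/C1 = 35.8 µg/mL × 944 mL ÷ 51900 µg/mL = 0.651 mL
sodium carbonate: 1.88 g/L × 0.944 L = 1.775 g
ammonium nitrate: 1.1 g/L × 0.944 L = 1.038 g
L-methionine: 0.074 g per 100 mL × 944 mL ÷ 100 = 0.699 g
sodium succinate: 9.54 g/L × 0.944 L = 9.006 g
L-cysteine hydrochloride monohydrate: 2.42 mmol/L × 175.63 g/mol × 0.944 L ÷ 1000 = 0.401 g

magnesium sulfate 4.734 mL; carbenicillin 0.651 mL; sodium carbonate 1.775 g; ammonium nitrate 1.038 g; L-methionine 0.699 g; sodium succinate 9.006 g; L-cysteine hydrochloride monohydrate 0.401 g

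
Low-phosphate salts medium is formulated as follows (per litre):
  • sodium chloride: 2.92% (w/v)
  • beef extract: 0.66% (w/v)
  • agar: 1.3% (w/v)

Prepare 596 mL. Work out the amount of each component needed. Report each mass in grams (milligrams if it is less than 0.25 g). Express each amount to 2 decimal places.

sodium chloride 17.40 g; beef extract 3.93 g; agar 7.75 g

Working volume: 596 mL = 0.596 L.
sodium chloride: 2.92% w/v = 29.2 g/L → 29.2 × 0.596 L = 17.40 g
beef extract: 0.66 g per 100 mL × 596 mL ÷ 100 = 3.93 g
agar: 1.3 g per 100 mL × 596 mL ÷ 100 = 7.75 g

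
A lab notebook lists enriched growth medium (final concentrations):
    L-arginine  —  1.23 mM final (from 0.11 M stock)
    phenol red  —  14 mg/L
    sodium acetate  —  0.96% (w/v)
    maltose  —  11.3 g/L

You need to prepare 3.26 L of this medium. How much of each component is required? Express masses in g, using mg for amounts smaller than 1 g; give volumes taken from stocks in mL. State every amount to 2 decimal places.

Working volume: 3.26 L.
L-arginine: V = C2·V2/C1 = 1.23 mM × 3260 mL ÷ 110 mM = 36.45 mL
phenol red: 14 mg/L × 3.26 L = 45.64 mg
sodium acetate: 0.96 g per 100 mL × 3260 mL ÷ 100 = 31.30 g
maltose: 11.3 g/L × 3.26 L = 36.84 g

L-arginine 36.45 mL; phenol red 45.64 mg; sodium acetate 31.30 g; maltose 36.84 g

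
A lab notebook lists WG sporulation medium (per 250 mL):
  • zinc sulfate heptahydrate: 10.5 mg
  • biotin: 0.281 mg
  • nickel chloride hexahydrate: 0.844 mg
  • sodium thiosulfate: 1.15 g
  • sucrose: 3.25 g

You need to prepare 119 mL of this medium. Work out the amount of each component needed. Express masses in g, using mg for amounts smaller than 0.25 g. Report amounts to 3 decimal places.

Ratio of target to recipe volume: 119 / 250 = 0.476.
zinc sulfate heptahydrate: 10.5 mg × (119 mL / 250 mL) = 4.998 mg
biotin: 0.281 mg × (119 mL / 250 mL) = 0.134 mg
nickel chloride hexahydrate: 0.844 mg × (119 mL / 250 mL) = 0.402 mg
sodium thiosulfate: 1.15 g × (119 mL / 250 mL) = 0.547 g
sucrose: 3.25 g × (119 mL / 250 mL) = 1.547 g

zinc sulfate heptahydrate 4.998 mg; biotin 0.134 mg; nickel chloride hexahydrate 0.402 mg; sodium thiosulfate 0.547 g; sucrose 1.547 g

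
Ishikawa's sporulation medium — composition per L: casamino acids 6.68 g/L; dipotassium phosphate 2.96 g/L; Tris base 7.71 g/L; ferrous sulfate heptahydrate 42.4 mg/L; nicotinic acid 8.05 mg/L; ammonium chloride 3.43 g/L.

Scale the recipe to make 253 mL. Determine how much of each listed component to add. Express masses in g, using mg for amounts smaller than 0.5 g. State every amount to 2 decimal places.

casamino acids 1.69 g; dipotassium phosphate 0.75 g; Tris base 1.95 g; ferrous sulfate heptahydrate 10.73 mg; nicotinic acid 2.04 mg; ammonium chloride 0.87 g

Working volume: 253 mL = 0.253 L.
casamino acids: 6.68 g/L × 0.253 L = 1.69 g
dipotassium phosphate: 2.96 g/L × 0.253 L = 0.75 g
Tris base: 7.71 g/L × 0.253 L = 1.95 g
ferrous sulfate heptahydrate: 42.4 mg/L × 0.253 L = 10.73 mg
nicotinic acid: 8.05 mg/L × 0.253 L = 2.04 mg
ammonium chloride: 3.43 g/L × 0.253 L = 0.87 g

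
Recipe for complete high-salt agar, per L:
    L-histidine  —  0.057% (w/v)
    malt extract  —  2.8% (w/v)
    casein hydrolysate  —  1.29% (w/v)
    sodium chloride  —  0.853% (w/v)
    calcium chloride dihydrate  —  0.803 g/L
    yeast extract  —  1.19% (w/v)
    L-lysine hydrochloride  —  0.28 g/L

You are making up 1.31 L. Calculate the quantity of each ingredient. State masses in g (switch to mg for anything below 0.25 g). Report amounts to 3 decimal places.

L-histidine 0.747 g; malt extract 36.680 g; casein hydrolysate 16.899 g; sodium chloride 11.174 g; calcium chloride dihydrate 1.052 g; yeast extract 15.589 g; L-lysine hydrochloride 0.367 g

Working volume: 1.31 L.
L-histidine: 0.057% w/v = 0.57 g/L → 0.57 × 1.31 L = 0.747 g
malt extract: 2.8% w/v = 28 g/L → 28 × 1.31 L = 36.680 g
casein hydrolysate: 1.29 g per 100 mL × 1310 mL ÷ 100 = 16.899 g
sodium chloride: 0.853 g per 100 mL × 1310 mL ÷ 100 = 11.174 g
calcium chloride dihydrate: 0.803 g/L × 1.31 L = 1.052 g
yeast extract: 1.19 g per 100 mL × 1310 mL ÷ 100 = 15.589 g
L-lysine hydrochloride: 0.28 g/L × 1.31 L = 0.367 g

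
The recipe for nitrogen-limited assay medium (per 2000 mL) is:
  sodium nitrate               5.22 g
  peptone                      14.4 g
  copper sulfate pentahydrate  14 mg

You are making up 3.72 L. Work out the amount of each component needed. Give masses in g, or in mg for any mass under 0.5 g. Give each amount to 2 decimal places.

sodium nitrate 9.71 g; peptone 26.78 g; copper sulfate pentahydrate 26.04 mg

Scale factor = 3720 mL / 2000 mL = 1.86.
sodium nitrate: 5.22 g × (3720 mL / 2000 mL) = 9.71 g
peptone: 14.4 g × (3720 mL / 2000 mL) = 26.78 g
copper sulfate pentahydrate: 14 mg × (3720 mL / 2000 mL) = 26.04 mg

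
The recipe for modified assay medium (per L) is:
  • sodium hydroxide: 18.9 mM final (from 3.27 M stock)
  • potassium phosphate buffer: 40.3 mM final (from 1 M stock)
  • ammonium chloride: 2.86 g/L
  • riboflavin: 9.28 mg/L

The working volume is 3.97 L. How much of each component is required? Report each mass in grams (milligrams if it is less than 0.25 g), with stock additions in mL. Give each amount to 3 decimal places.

Scale factor relative to 1 L: 3.97.
sodium hydroxide: dilute stock: 18.9 mM × 3970 mL ÷ 3270 mM = 22.946 mL
potassium phosphate buffer: dilute stock: 40.3 mM × 3970 mL ÷ 1000 mM = 159.991 mL
ammonium chloride: 2.86 g/L × 3.97 L = 11.354 g
riboflavin: 9.28 mg/L × 3.97 L = 36.842 mg

sodium hydroxide 22.946 mL; potassium phosphate buffer 159.991 mL; ammonium chloride 11.354 g; riboflavin 36.842 mg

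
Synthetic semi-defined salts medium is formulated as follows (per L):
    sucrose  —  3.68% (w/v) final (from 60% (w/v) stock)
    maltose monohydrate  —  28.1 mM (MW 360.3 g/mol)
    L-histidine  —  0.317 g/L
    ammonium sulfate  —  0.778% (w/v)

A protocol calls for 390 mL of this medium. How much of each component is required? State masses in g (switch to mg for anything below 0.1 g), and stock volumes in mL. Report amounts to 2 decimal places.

sucrose 23.92 mL; maltose monohydrate 3.95 g; L-histidine 0.12 g; ammonium sulfate 3.03 g

Target volume = 390 mL = 0.39 L.
sucrose: C1V1 = C2V2 → 3.68% ÷ 60% × 390 mL = 23.92 mL
maltose monohydrate: 28.1 mmol/L × 360.3 g/mol × 0.39 L ÷ 1000 = 3.95 g
L-histidine: 0.317 g/L × 0.39 L = 0.12 g
ammonium sulfate: 0.778% w/v = 7.78 g/L → 7.78 × 0.39 L = 3.03 g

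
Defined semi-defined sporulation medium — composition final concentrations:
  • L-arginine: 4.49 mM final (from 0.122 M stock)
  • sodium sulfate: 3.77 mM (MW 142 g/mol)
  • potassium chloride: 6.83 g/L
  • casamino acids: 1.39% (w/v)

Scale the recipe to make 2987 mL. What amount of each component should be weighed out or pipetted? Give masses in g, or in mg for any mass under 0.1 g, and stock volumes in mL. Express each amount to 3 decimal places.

L-arginine 109.931 mL; sodium sulfate 1.599 g; potassium chloride 20.401 g; casamino acids 41.519 g

Target volume = 2987 mL = 2.987 L.
L-arginine: V = C2·V2/C1 = 4.49 mM × 2987 mL ÷ 122 mM = 109.931 mL
sodium sulfate: 3.77 mmol/L × 142 g/mol × 2.987 L ÷ 1000 = 1.599 g
potassium chloride: 6.83 g/L × 2.987 L = 20.401 g
casamino acids: 1.39% w/v = 13.9 g/L → 13.9 × 2.987 L = 41.519 g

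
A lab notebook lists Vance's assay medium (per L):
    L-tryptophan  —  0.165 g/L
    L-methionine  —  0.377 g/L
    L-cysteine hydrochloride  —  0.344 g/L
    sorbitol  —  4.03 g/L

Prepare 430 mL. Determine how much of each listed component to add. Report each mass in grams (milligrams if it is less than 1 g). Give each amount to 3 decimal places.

L-tryptophan 70.950 mg; L-methionine 162.110 mg; L-cysteine hydrochloride 147.920 mg; sorbitol 1.733 g

Scale factor relative to 1 L: 0.43.
L-tryptophan: 0.165 g/L × 0.43 L = 0.07095 g = 70.950 mg
L-methionine: 0.377 g/L × 0.43 L = 0.16211 g = 162.110 mg
L-cysteine hydrochloride: 0.344 g/L × 0.43 L = 0.14792 g = 147.920 mg
sorbitol: 4.03 g/L × 0.43 L = 1.733 g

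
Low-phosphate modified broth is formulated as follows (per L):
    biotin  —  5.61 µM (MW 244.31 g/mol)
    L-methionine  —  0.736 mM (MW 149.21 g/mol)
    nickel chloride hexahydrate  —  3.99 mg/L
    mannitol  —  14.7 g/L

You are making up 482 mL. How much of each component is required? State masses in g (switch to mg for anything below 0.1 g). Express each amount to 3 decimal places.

Working volume: 482 mL = 0.482 L.
biotin: 5.61 µmol/L × 244.31 g/mol × 0.482 L ÷ 1000 = 0.661 mg
L-methionine: 0.736 mmol/L × 149.21 mg/mmol × 0.482 L = 52.933 mg
nickel chloride hexahydrate: 3.99 mg/L × 0.482 L = 1.923 mg
mannitol: 14.7 g/L × 0.482 L = 7.085 g

biotin 0.661 mg; L-methionine 52.933 mg; nickel chloride hexahydrate 1.923 mg; mannitol 7.085 g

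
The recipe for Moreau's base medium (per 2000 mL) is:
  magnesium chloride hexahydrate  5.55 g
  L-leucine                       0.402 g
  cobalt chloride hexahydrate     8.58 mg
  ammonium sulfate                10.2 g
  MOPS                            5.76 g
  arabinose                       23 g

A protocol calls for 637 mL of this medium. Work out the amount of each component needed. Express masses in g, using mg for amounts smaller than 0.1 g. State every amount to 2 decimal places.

magnesium chloride hexahydrate 1.77 g; L-leucine 0.13 g; cobalt chloride hexahydrate 2.73 mg; ammonium sulfate 3.25 g; MOPS 1.83 g; arabinose 7.33 g

Scale factor = 637 mL / 2000 mL = 0.3185.
magnesium chloride hexahydrate: 5.55 g × (637 mL / 2000 mL) = 1.77 g
L-leucine: 0.402 g × (637 mL / 2000 mL) = 0.13 g
cobalt chloride hexahydrate: 8.58 mg × (637 mL / 2000 mL) = 2.73 mg
ammonium sulfate: 10.2 g × (637 mL / 2000 mL) = 3.25 g
MOPS: 5.76 g × (637 mL / 2000 mL) = 1.83 g
arabinose: 23 g × (637 mL / 2000 mL) = 7.33 g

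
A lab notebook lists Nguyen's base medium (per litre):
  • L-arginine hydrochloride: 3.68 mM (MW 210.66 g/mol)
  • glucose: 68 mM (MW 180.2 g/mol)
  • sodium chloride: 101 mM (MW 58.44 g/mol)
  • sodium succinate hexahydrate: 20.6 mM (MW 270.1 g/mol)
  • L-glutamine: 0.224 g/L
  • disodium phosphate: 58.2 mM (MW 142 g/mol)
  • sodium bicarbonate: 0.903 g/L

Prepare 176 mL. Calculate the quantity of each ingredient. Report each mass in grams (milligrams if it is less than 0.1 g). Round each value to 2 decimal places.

Scale factor relative to 1 L: 0.176.
L-arginine hydrochloride: 3.68 mmol/L × 210.66 g/mol × 0.176 L ÷ 1000 = 0.14 g
glucose: 68 mmol/L × 180.2 g/mol × 0.176 L ÷ 1000 = 2.16 g
sodium chloride: 101 mmol/L × 58.44 g/mol × 0.176 L ÷ 1000 = 1.04 g
sodium succinate hexahydrate: 20.6 mmol/L × 270.1 g/mol × 0.176 L ÷ 1000 = 0.98 g
L-glutamine: 0.224 g/L × 0.176 L = 0.039424 g = 39.42 mg
disodium phosphate: 58.2 mmol/L × 142 g/mol × 0.176 L ÷ 1000 = 1.45 g
sodium bicarbonate: 0.903 g/L × 0.176 L = 0.16 g

L-arginine hydrochloride 0.14 g; glucose 2.16 g; sodium chloride 1.04 g; sodium succinate hexahydrate 0.98 g; L-glutamine 39.42 mg; disodium phosphate 1.45 g; sodium bicarbonate 0.16 g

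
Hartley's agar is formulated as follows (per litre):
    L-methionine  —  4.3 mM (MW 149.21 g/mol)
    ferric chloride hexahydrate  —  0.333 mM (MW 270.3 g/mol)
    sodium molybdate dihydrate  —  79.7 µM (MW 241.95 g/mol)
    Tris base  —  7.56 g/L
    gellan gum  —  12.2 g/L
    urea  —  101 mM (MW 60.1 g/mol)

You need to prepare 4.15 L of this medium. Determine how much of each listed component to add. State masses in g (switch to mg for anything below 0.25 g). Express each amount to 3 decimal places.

Working volume: 4.15 L.
L-methionine: 4.3 mmol/L × 149.21 g/mol × 4.15 L ÷ 1000 = 2.663 g
ferric chloride hexahydrate: 0.333 mmol/L × 270.3 g/mol × 4.15 L ÷ 1000 = 0.374 g
sodium molybdate dihydrate: 79.7 µmol/L × 241.95 g/mol × 4.15 L ÷ 1000 = 80.026 mg
Tris base: 7.56 g/L × 4.15 L = 31.374 g
gellan gum: 12.2 g/L × 4.15 L = 50.630 g
urea: 101 mmol/L × 60.1 g/mol × 4.15 L ÷ 1000 = 25.191 g

L-methionine 2.663 g; ferric chloride hexahydrate 0.374 g; sodium molybdate dihydrate 80.026 mg; Tris base 31.374 g; gellan gum 50.630 g; urea 25.191 g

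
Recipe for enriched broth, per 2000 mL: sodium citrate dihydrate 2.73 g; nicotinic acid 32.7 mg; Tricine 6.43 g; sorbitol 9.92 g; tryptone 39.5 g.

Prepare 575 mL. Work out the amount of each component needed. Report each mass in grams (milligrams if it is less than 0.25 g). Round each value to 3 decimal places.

Ratio of target to recipe volume: 575 / 2000 = 0.2875.
sodium citrate dihydrate: 2.73 g × (575 mL / 2000 mL) = 0.785 g
nicotinic acid: 32.7 mg × (575 mL / 2000 mL) = 9.401 mg
Tricine: 6.43 g × (575 mL / 2000 mL) = 1.849 g
sorbitol: 9.92 g × (575 mL / 2000 mL) = 2.852 g
tryptone: 39.5 g × (575 mL / 2000 mL) = 11.356 g

sodium citrate dihydrate 0.785 g; nicotinic acid 9.401 mg; Tricine 1.849 g; sorbitol 2.852 g; tryptone 11.356 g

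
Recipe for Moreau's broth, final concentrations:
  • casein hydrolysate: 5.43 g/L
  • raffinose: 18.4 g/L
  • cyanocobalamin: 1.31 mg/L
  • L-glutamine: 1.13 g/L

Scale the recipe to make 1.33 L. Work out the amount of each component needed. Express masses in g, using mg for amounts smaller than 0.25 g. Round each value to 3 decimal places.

Working volume: 1.33 L.
casein hydrolysate: 5.43 g/L × 1.33 L = 7.222 g
raffinose: 18.4 g/L × 1.33 L = 24.472 g
cyanocobalamin: 1.31 mg/L × 1.33 L = 1.742 mg
L-glutamine: 1.13 g/L × 1.33 L = 1.503 g

casein hydrolysate 7.222 g; raffinose 24.472 g; cyanocobalamin 1.742 mg; L-glutamine 1.503 g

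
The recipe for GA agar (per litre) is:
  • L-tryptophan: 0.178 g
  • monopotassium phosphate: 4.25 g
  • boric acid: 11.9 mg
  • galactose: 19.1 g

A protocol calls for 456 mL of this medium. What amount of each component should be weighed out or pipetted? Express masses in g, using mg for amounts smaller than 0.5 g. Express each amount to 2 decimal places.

Scale factor = 456 mL / 1000 mL = 0.456.
L-tryptophan: 0.178 g × (456 mL / 1000 mL) = 0.081168 g = 81.17 mg
monopotassium phosphate: 4.25 g × (456 mL / 1000 mL) = 1.94 g
boric acid: 11.9 mg × (456 mL / 1000 mL) = 5.43 mg
galactose: 19.1 g × (456 mL / 1000 mL) = 8.71 g

L-tryptophan 81.17 mg; monopotassium phosphate 1.94 g; boric acid 5.43 mg; galactose 8.71 g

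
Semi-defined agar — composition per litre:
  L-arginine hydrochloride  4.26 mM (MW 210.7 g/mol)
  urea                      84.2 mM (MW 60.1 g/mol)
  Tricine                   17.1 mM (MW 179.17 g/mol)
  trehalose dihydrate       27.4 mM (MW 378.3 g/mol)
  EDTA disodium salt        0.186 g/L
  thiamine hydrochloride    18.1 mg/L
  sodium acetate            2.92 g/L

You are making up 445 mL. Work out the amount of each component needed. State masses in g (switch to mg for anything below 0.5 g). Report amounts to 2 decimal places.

L-arginine hydrochloride 399.42 mg; urea 2.25 g; Tricine 1.36 g; trehalose dihydrate 4.61 g; EDTA disodium salt 82.77 mg; thiamine hydrochloride 8.05 mg; sodium acetate 1.30 g

Scale factor relative to 1 L: 0.445.
L-arginine hydrochloride: 4.26 mmol/L × 210.7 mg/mmol × 0.445 L = 399.42 mg
urea: 84.2 mmol/L × 60.1 g/mol × 0.445 L ÷ 1000 = 2.25 g
Tricine: 17.1 mmol/L × 179.17 g/mol × 0.445 L ÷ 1000 = 1.36 g
trehalose dihydrate: 27.4 mmol/L × 378.3 g/mol × 0.445 L ÷ 1000 = 4.61 g
EDTA disodium salt: 0.186 g/L × 0.445 L = 0.08277 g = 82.77 mg
thiamine hydrochloride: 18.1 mg/L × 0.445 L = 8.05 mg
sodium acetate: 2.92 g/L × 0.445 L = 1.30 g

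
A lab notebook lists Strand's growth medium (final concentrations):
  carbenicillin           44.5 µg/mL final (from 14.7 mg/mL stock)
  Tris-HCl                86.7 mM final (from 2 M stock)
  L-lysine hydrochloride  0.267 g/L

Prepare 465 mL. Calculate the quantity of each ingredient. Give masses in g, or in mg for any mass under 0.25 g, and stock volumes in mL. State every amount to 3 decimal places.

carbenicillin 1.408 mL; Tris-HCl 20.158 mL; L-lysine hydrochloride 124.155 mg

Working volume: 465 mL = 0.465 L.
carbenicillin: V = C2·V2/C1 = 44.5 µg/mL × 465 mL ÷ 14700 µg/mL = 1.408 mL
Tris-HCl: V = C2·V2/C1 = 86.7 mM × 465 mL ÷ 2000 mM = 20.158 mL
L-lysine hydrochloride: 0.267 g/L × 0.465 L = 0.124155 g = 124.155 mg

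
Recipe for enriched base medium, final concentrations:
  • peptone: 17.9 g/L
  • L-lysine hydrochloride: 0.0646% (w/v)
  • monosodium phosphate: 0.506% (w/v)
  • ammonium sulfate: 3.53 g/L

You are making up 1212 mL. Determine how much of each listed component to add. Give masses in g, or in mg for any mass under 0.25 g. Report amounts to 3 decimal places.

Working volume: 1212 mL = 1.212 L.
peptone: 17.9 g/L × 1.212 L = 21.695 g
L-lysine hydrochloride: 0.0646 g per 100 mL × 1212 mL ÷ 100 = 0.783 g
monosodium phosphate: 0.506 g per 100 mL × 1212 mL ÷ 100 = 6.133 g
ammonium sulfate: 3.53 g/L × 1.212 L = 4.278 g

peptone 21.695 g; L-lysine hydrochloride 0.783 g; monosodium phosphate 6.133 g; ammonium sulfate 4.278 g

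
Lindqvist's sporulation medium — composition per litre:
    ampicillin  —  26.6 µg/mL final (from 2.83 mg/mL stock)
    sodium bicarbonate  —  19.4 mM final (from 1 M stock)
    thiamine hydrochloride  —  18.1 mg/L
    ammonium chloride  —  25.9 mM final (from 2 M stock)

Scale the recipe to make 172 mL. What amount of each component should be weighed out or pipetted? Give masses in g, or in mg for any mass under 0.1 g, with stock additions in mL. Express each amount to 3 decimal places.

Target volume = 172 mL = 0.172 L.
ampicillin: C1V1 = C2V2 → 26.6 µg/mL × 172 mL ÷ 2830 µg/mL = 1.617 mL
sodium bicarbonate: C1V1 = C2V2 → 19.4 mM × 172 mL ÷ 1000 mM = 3.337 mL
thiamine hydrochloride: 18.1 mg/L × 0.172 L = 3.113 mg
ammonium chloride: C1V1 = C2V2 → 25.9 mM × 172 mL ÷ 2000 mM = 2.227 mL

ampicillin 1.617 mL; sodium bicarbonate 3.337 mL; thiamine hydrochloride 3.113 mg; ammonium chloride 2.227 mL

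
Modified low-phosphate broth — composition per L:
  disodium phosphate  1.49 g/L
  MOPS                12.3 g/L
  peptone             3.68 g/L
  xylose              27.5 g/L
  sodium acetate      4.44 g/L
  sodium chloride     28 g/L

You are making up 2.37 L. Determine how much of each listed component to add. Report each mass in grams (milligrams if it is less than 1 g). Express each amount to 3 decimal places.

disodium phosphate 3.531 g; MOPS 29.151 g; peptone 8.722 g; xylose 65.175 g; sodium acetate 10.523 g; sodium chloride 66.360 g

Scale factor relative to 1 L: 2.37.
disodium phosphate: 1.49 g/L × 2.37 L = 3.531 g
MOPS: 12.3 g/L × 2.37 L = 29.151 g
peptone: 3.68 g/L × 2.37 L = 8.722 g
xylose: 27.5 g/L × 2.37 L = 65.175 g
sodium acetate: 4.44 g/L × 2.37 L = 10.523 g
sodium chloride: 28 g/L × 2.37 L = 66.360 g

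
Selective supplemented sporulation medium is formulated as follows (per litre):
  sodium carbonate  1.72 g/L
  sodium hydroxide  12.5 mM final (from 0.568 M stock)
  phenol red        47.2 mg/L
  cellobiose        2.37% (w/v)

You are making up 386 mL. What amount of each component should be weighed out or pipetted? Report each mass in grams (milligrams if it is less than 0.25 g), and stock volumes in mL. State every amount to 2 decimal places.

Working volume: 386 mL = 0.386 L.
sodium carbonate: 1.72 g/L × 0.386 L = 0.66 g
sodium hydroxide: C1V1 = C2V2 → 12.5 mM × 386 mL ÷ 568 mM = 8.49 mL
phenol red: 47.2 mg/L × 0.386 L = 18.22 mg
cellobiose: 2.37% w/v = 23.7 g/L → 23.7 × 0.386 L = 9.15 g

sodium carbonate 0.66 g; sodium hydroxide 8.49 mL; phenol red 18.22 mg; cellobiose 9.15 g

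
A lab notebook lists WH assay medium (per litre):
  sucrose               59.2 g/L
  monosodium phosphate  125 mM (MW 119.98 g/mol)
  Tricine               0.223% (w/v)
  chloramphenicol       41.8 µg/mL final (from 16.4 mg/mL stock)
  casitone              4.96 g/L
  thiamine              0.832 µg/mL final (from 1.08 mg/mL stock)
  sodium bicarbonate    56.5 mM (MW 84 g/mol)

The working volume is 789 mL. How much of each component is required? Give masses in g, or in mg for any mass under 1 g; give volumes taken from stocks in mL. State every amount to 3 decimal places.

Scale factor relative to 1 L: 0.789.
sucrose: 59.2 g/L × 0.789 L = 46.709 g
monosodium phosphate: 125 mmol/L × 119.98 g/mol × 0.789 L ÷ 1000 = 11.833 g
Tricine: 0.223 g per 100 mL × 789 mL ÷ 100 = 1.759 g
chloramphenicol: V = C2·V2/C1 = 41.8 µg/mL × 789 mL ÷ 16400 µg/mL = 2.011 mL
casitone: 4.96 g/L × 0.789 L = 3.913 g
thiamine: dilute stock: 0.832 µg/mL × 789 mL ÷ 1080 µg/mL = 0.608 mL
sodium bicarbonate: 56.5 mmol/L × 84 g/mol × 0.789 L ÷ 1000 = 3.745 g

sucrose 46.709 g; monosodium phosphate 11.833 g; Tricine 1.759 g; chloramphenicol 2.011 mL; casitone 3.913 g; thiamine 0.608 mL; sodium bicarbonate 3.745 g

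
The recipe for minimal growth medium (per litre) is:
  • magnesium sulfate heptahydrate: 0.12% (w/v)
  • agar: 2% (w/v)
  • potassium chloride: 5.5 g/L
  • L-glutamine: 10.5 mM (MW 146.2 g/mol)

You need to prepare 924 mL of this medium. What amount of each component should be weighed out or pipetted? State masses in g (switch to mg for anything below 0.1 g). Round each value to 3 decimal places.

Scale factor relative to 1 L: 0.924.
magnesium sulfate heptahydrate: 0.12% w/v = 1.2 g/L → 1.2 × 0.924 L = 1.109 g
agar: 2 g per 100 mL × 924 mL ÷ 100 = 18.480 g
potassium chloride: 5.5 g/L × 0.924 L = 5.082 g
L-glutamine: 10.5 mmol/L × 146.2 g/mol × 0.924 L ÷ 1000 = 1.418 g

magnesium sulfate heptahydrate 1.109 g; agar 18.480 g; potassium chloride 5.082 g; L-glutamine 1.418 g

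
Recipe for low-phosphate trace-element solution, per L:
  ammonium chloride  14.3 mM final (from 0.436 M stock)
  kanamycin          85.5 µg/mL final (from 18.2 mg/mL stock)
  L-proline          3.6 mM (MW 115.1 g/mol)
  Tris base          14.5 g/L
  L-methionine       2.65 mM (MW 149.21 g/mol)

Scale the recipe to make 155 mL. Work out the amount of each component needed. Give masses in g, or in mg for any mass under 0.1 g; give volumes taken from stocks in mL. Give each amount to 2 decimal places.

ammonium chloride 5.08 mL; kanamycin 0.73 mL; L-proline 64.23 mg; Tris base 2.25 g; L-methionine 61.29 mg

Scale factor relative to 1 L: 0.155.
ammonium chloride: V = C2·V2/C1 = 14.3 mM × 155 mL ÷ 436 mM = 5.08 mL
kanamycin: dilute stock: 85.5 µg/mL × 155 mL ÷ 18200 µg/mL = 0.73 mL
L-proline: 3.6 mmol/L × 115.1 mg/mmol × 0.155 L = 64.23 mg
Tris base: 14.5 g/L × 0.155 L = 2.25 g
L-methionine: 2.65 mmol/L × 149.21 mg/mmol × 0.155 L = 61.29 mg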